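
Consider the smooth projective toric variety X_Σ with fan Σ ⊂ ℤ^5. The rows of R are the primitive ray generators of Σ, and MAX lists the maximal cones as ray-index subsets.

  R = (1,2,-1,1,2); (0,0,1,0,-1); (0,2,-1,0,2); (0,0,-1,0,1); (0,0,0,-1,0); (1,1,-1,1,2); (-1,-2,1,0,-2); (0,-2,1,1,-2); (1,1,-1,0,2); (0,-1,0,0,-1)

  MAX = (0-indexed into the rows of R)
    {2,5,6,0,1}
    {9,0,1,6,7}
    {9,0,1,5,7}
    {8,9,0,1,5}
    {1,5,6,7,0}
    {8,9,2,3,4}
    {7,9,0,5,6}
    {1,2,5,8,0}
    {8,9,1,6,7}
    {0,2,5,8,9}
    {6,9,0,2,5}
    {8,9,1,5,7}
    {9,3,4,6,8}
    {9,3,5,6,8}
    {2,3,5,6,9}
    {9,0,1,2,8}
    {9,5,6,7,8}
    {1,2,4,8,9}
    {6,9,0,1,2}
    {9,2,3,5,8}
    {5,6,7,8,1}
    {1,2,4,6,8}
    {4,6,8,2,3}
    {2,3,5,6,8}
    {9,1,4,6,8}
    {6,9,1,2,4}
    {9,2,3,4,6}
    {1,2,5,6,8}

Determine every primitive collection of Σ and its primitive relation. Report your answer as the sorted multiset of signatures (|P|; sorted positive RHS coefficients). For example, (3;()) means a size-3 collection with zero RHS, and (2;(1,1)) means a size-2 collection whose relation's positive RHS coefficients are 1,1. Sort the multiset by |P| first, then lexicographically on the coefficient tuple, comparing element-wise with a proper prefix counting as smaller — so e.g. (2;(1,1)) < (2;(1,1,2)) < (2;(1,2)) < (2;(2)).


Δ(Σ) — 10 vertices, 12 min non-faces:

  P={1,3}:  v_{1} + v_{3} = 0  ⟹  sig = (2;())
  P={4,5}:  v_{4} + v_{5} = v_{8}  ⟹  sig = (2;(1))
  P={2,7}:  v_{2} + v_{7} = v_{0} + v_{6}  ⟹  sig = (2;(1,1))
  P={0,3}:  v_{0} + v_{3} = v_{2} + v_{5} + v_{9}  ⟹  sig = (2;(1,1,1))
  P={3,7}:  v_{3} + v_{7} = v_{5} + v_{6} + v_{9}  ⟹  sig = (2;(1,1,1))
  P={0,4}:  v_{0} + v_{4} = v_{1} + v_{2} + v_{8} + v_{9}  ⟹  sig = (2;(1,1,1,1))
  P={4,7}:  v_{4} + v_{7} = v_{1} + v_{6} + v_{8} + v_{9}  ⟹  sig = (2;(1,1,1,1))
  P={0,6,8}:  v_{0} + v_{6} + v_{8} = v_{5}  ⟹  sig = (3;(1))
  P={0,7,8}:  v_{0} + v_{7} + v_{8} = v_{1} + 2·v_{5} + v_{9}  ⟹  sig = (3;(1,1,2))
  P={1,2,5,9}:  v_{1} + v_{2} + v_{5} + v_{9} = v_{0}  ⟹  sig = (4;(1))
  P={1,5,6,9}:  v_{1} + v_{5} + v_{6} + v_{9} = v_{7}  ⟹  sig = (4;(1))
  P={2,6,8,9}:  v_{2} + v_{6} + v_{8} + v_{9} = v_{3}  ⟹  sig = (4;(1))

Hence PRS(X_Σ) =
{ (2;()),  (2;(1)),  (2;(1,1)),  (2;(1,1,1)) ×2,  (2;(1,1,1,1)) ×2,  (3;(1)),  (3;(1,1,2)),  (4;(1)) ×3 }


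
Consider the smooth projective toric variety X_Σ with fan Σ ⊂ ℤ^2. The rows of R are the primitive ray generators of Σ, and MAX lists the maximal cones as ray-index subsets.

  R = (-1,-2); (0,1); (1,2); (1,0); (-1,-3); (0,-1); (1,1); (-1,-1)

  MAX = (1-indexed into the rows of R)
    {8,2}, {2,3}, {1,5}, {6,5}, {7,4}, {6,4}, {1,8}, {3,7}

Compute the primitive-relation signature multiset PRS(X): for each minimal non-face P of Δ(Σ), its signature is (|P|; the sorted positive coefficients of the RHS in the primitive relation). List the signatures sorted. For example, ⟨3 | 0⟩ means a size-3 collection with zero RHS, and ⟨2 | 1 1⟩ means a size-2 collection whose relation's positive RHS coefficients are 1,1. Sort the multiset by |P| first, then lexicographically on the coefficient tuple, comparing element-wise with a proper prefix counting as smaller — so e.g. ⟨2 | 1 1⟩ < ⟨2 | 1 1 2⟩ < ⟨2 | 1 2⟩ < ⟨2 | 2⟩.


Minimal non-faces — 20 found among 8 rays, 8 max cones:

  P={1,3}:  v_{1} + v_{3} = 0 ; sig = ⟨2 | 0⟩
  P={2,6}:  v_{2} + v_{6} = 0 ; sig = ⟨2 | 0⟩
  P={7,8}:  v_{7} + v_{8} = 0 ; sig = ⟨2 | 0⟩
  P={1,2}:  v_{1} + v_{2} = v_{8} ; sig = ⟨2 | 1⟩
  P={1,6}:  v_{1} + v_{6} = v_{5} ; sig = ⟨2 | 1⟩
  P={1,7}:  v_{1} + v_{7} = v_{6} ; sig = ⟨2 | 1⟩
  P={2,4}:  v_{2} + v_{4} = v_{7} ; sig = ⟨2 | 1⟩
  P={2,5}:  v_{2} + v_{5} = v_{1} ; sig = ⟨2 | 1⟩
  P={2,7}:  v_{2} + v_{7} = v_{3} ; sig = ⟨2 | 1⟩
  P={3,5}:  v_{3} + v_{5} = v_{6} ; sig = ⟨2 | 1⟩
  P={3,6}:  v_{3} + v_{6} = v_{7} ; sig = ⟨2 | 1⟩
  P={3,8}:  v_{3} + v_{8} = v_{2} ; sig = ⟨2 | 1⟩
  P={4,8}:  v_{4} + v_{8} = v_{6} ; sig = ⟨2 | 1⟩
  P={6,7}:  v_{6} + v_{7} = v_{4} ; sig = ⟨2 | 1⟩
  P={6,8}:  v_{6} + v_{8} = v_{1} ; sig = ⟨2 | 1⟩
  P={1,4}:  v_{1} + v_{4} = 2·v_{6} ; sig = ⟨2 | 2⟩
  P={3,4}:  v_{3} + v_{4} = 2·v_{7} ; sig = ⟨2 | 2⟩
  P={5,7}:  v_{5} + v_{7} = 2·v_{6} ; sig = ⟨2 | 2⟩
  P={5,8}:  v_{5} + v_{8} = 2·v_{1} ; sig = ⟨2 | 2⟩
  P={4,5}:  v_{4} + v_{5} = 3·v_{6} ; sig = ⟨2 | 3⟩

Sorted signature multiset PRS(X):
    ⟨2 | 0⟩
    ⟨2 | 0⟩
    ⟨2 | 0⟩
    ⟨2 | 1⟩
    ⟨2 | 1⟩
    ⟨2 | 1⟩
    ⟨2 | 1⟩
    ⟨2 | 1⟩
    ⟨2 | 1⟩
    ⟨2 | 1⟩
    ⟨2 | 1⟩
    ⟨2 | 1⟩
    ⟨2 | 1⟩
    ⟨2 | 1⟩
    ⟨2 | 1⟩
    ⟨2 | 2⟩
    ⟨2 | 2⟩
    ⟨2 | 2⟩
    ⟨2 | 2⟩
    ⟨2 | 3⟩


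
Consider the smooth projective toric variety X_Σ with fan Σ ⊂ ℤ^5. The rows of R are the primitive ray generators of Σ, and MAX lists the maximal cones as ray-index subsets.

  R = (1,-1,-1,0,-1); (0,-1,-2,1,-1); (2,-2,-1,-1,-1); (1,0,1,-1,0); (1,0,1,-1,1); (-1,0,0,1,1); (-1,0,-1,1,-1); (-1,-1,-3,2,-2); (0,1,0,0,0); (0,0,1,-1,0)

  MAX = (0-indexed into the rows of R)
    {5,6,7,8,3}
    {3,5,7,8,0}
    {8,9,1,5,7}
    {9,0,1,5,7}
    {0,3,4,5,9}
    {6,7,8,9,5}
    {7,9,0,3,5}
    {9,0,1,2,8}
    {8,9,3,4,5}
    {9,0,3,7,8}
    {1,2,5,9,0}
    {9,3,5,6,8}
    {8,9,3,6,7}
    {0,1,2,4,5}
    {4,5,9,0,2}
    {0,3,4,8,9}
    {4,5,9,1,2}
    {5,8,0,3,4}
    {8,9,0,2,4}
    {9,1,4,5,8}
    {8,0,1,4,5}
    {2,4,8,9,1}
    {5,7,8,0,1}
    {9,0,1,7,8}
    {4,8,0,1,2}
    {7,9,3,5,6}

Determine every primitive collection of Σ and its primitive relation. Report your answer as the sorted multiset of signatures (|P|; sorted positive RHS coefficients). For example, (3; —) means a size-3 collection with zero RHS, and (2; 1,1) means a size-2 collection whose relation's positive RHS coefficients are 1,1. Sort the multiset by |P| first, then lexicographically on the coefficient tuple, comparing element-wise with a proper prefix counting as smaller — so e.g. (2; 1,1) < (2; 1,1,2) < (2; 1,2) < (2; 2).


Minimal non-faces — 12 found among 10 rays, 26 max cones:

  • {4,6}:  v_{4} + v_{6} = 0  ⇒ sig = (2; —)
  • {1,3}:  v_{1} + v_{3} = v_{0}  ⇒ sig = (2; 1)
  • {1,6}:  v_{1} + v_{6} = v_{7}  ⇒ sig = (2; 1)
  • {4,7}:  v_{4} + v_{7} = v_{1}  ⇒ sig = (2; 1)
  • {0,6}:  v_{0} + v_{6} = v_{3} + v_{7}  ⇒ sig = (2; 1,1)
  • {2,6}:  v_{2} + v_{6} = v_{0} + v_{1} + v_{9}  ⇒ sig = (2; 1,1,1)
  • {2,3}:  v_{2} + v_{3} = 2·v_{0} + v_{4} + v_{9}  ⇒ sig = (2; 1,1,2)
  • {2,7}:  v_{2} + v_{7} = v_{0} + 2·v_{1} + v_{9}  ⇒ sig = (2; 1,1,2)
  • {2,5,8}:  v_{2} + v_{5} + v_{8} = v_{1} + v_{4}  ⇒ sig = (3; 1,1)
  • {0,5,8,9}:  v_{0} + v_{5} + v_{8} + v_{9} = 0  ⇒ sig = (4; —)
  • {0,1,4,9}:  v_{0} + v_{1} + v_{4} + v_{9} = v_{2}  ⇒ sig = (4; 1)
  • {3,5,7,8,9}:  v_{3} + v_{5} + v_{7} + v_{8} + v_{9} = v_{6}  ⇒ sig = (5; 1)

Sorted signature multiset PRS(X):
[(2; —), (2; 1), (2; 1), (2; 1), (2; 1,1), (2; 1,1,1), (2; 1,1,2), (2; 1,1,2), (3; 1,1), (4; —), (4; 1), (5; 1)]


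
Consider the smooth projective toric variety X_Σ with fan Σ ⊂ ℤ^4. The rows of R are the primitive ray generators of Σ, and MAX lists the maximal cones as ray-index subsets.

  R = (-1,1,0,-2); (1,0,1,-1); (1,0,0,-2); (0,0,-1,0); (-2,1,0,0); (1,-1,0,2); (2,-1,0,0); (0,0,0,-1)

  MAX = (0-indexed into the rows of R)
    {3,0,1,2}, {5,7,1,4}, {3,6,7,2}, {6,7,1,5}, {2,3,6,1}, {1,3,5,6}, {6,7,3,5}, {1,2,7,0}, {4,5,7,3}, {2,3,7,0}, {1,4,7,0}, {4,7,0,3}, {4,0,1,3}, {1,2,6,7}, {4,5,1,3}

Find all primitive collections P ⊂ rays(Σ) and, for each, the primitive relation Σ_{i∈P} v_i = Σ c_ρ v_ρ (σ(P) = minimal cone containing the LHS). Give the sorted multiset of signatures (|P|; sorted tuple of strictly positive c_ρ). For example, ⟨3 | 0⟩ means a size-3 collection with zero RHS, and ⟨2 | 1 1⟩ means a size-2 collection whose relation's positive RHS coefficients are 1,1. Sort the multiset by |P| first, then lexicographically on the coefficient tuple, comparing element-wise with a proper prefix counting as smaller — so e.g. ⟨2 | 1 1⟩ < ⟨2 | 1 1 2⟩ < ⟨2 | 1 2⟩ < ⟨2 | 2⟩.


The 6 primitive collections of Σ (r=8, n=4):

  P = {0,5}:  v_{0} + v_{5} = 0 — sig = ⟨2 | 0⟩
  P = {4,6}:  v_{4} + v_{6} = 0 — sig = ⟨2 | 0⟩
  P = {0,6}:  v_{0} + v_{6} = v_{2} — sig = ⟨2 | 1⟩
  P = {2,4}:  v_{2} + v_{4} = v_{0} — sig = ⟨2 | 1⟩
  P = {2,5}:  v_{2} + v_{5} = v_{6} — sig = ⟨2 | 1⟩
  P = {1,3,7}:  v_{1} + v_{3} + v_{7} = v_{2} — sig = ⟨3 | 1⟩

Signatures (|P|; sorted positive RHS coefficients), sorted:
    ⟨2 | 0⟩
    ⟨2 | 0⟩
    ⟨2 | 1⟩
    ⟨2 | 1⟩
    ⟨2 | 1⟩
    ⟨3 | 1⟩


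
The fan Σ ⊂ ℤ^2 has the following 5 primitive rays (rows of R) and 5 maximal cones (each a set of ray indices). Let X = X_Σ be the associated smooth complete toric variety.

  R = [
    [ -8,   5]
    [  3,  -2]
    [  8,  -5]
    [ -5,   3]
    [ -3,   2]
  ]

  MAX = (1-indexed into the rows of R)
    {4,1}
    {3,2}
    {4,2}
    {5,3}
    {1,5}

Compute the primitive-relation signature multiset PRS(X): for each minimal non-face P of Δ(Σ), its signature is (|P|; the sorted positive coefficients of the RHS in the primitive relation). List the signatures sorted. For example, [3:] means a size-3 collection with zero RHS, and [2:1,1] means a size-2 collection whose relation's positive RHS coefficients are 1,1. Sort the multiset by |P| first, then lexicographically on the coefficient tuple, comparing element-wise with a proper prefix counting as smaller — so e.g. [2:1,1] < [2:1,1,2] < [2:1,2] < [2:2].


5 collections generate NE(X_Σ); each relation:

  • {1,3}:  v_{1} + v_{3} = 0  so sig = [2:]
  • {2,5}:  v_{2} + v_{5} = 0  so sig = [2:]
  • {1,2}:  v_{1} + v_{2} = v_{4}  so sig = [2:1]
  • {3,4}:  v_{3} + v_{4} = v_{2}  so sig = [2:1]
  • {4,5}:  v_{4} + v_{5} = v_{1}  so sig = [2:1]

Sorted signature multiset PRS(X):
{ [2:] ×2,  [2:1] ×3 }


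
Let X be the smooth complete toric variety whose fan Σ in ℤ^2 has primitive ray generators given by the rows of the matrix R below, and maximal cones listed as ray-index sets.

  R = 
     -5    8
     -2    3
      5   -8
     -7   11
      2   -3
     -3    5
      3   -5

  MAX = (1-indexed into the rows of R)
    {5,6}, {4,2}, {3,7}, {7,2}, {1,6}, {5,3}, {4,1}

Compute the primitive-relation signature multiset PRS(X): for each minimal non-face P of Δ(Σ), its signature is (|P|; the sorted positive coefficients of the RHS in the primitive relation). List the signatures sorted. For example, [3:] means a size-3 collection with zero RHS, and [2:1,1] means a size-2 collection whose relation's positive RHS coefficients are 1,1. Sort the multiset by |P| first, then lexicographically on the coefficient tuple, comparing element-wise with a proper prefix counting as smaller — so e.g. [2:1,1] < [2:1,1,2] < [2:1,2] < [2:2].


Minimal non-faces — 14 found among 7 rays, 7 max cones:

  {1,3}:  v_{1} + v_{3} = 0 — sig = [2:]
  {2,5}:  v_{2} + v_{5} = 0 — sig = [2:]
  {6,7}:  v_{6} + v_{7} = 0 — sig = [2:]
  {1,2}:  v_{1} + v_{2} = v_{4} — sig = [2:1]
  {1,5}:  v_{1} + v_{5} = v_{6} — sig = [2:1]
  {1,7}:  v_{1} + v_{7} = v_{2} — sig = [2:1]
  {2,3}:  v_{2} + v_{3} = v_{7} — sig = [2:1]
  {2,6}:  v_{2} + v_{6} = v_{1} — sig = [2:1]
  {3,4}:  v_{3} + v_{4} = v_{2} — sig = [2:1]
  {3,6}:  v_{3} + v_{6} = v_{5} — sig = [2:1]
  {4,5}:  v_{4} + v_{5} = v_{1} — sig = [2:1]
  {5,7}:  v_{5} + v_{7} = v_{3} — sig = [2:1]
  {4,6}:  v_{4} + v_{6} = 2·v_{1} — sig = [2:2]
  {4,7}:  v_{4} + v_{7} = 2·v_{2} — sig = [2:2]

Hence PRS(X_Σ) =
    [2:]
    [2:]
    [2:]
    [2:1]
    [2:1]
    [2:1]
    [2:1]
    [2:1]
    [2:1]
    [2:1]
    [2:1]
    [2:1]
    [2:2]
    [2:2]


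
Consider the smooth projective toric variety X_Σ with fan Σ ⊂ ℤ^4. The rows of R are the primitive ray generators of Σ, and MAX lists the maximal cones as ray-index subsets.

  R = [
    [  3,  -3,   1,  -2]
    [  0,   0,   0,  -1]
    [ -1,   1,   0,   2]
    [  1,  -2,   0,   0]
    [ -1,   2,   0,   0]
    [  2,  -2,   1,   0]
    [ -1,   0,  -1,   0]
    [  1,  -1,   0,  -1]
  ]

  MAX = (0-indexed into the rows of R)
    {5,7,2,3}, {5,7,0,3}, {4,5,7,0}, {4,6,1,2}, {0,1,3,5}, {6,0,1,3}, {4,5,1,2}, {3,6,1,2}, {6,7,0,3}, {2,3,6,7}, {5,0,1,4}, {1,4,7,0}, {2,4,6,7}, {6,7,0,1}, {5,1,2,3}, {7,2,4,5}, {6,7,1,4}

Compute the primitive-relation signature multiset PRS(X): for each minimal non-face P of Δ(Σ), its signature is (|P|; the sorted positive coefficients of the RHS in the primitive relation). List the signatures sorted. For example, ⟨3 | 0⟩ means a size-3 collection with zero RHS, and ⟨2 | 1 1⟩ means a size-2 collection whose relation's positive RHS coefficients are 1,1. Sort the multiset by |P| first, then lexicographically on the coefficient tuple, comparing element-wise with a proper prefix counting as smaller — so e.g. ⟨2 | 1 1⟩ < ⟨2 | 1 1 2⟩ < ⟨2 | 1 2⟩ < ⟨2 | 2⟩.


Minimal non-faces — 7 found among 8 rays, 17 max cones:

  • {3,4}:  v_{3} + v_{4} = 0  →  sig = ⟨2 | 0⟩
  • {0,2}:  v_{0} + v_{2} = v_{5}  →  sig = ⟨2 | 1⟩
  • {5,6}:  v_{5} + v_{6} = v_{3}  →  sig = ⟨2 | 1⟩
  • {1,2,7}:  v_{1} + v_{2} + v_{7} = 0  →  sig = ⟨3 | 0⟩
  • {1,5,7}:  v_{1} + v_{5} + v_{7} = v_{0}  →  sig = ⟨3 | 1⟩
  • {0,4,6}:  v_{0} + v_{4} + v_{6} = v_{1} + v_{7}  →  sig = ⟨3 | 1 1⟩
  • {1,3,7}:  v_{1} + v_{3} + v_{7} = v_{0} + v_{6}  →  sig = ⟨3 | 1 1⟩

Hence PRS(X_Σ) =
    ⟨2 | 0⟩
    ⟨2 | 1⟩
    ⟨2 | 1⟩
    ⟨3 | 0⟩
    ⟨3 | 1⟩
    ⟨3 | 1 1⟩
    ⟨3 | 1 1⟩


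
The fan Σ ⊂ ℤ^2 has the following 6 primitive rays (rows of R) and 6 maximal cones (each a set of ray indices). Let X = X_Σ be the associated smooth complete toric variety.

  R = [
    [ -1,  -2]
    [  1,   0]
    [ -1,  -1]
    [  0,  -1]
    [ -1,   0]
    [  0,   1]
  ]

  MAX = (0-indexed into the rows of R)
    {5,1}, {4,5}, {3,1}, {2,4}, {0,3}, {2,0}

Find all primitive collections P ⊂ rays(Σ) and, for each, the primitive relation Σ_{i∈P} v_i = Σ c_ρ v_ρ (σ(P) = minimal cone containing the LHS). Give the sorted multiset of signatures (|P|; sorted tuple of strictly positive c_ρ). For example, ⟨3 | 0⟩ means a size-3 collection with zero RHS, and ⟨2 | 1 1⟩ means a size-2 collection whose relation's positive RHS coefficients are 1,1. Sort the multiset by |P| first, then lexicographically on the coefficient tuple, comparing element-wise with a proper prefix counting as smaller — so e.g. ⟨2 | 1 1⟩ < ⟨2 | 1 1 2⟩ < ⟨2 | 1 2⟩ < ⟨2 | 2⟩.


Σ has 9 primitive collections:

  {1,4}:  v_{1} + v_{4} = 0  ⟹  sig = ⟨2 | 0⟩
  {3,5}:  v_{3} + v_{5} = 0  ⟹  sig = ⟨2 | 0⟩
  {0,5}:  v_{0} + v_{5} = v_{2}  ⟹  sig = ⟨2 | 1⟩
  {1,2}:  v_{1} + v_{2} = v_{3}  ⟹  sig = ⟨2 | 1⟩
  {2,3}:  v_{2} + v_{3} = v_{0}  ⟹  sig = ⟨2 | 1⟩
  {2,5}:  v_{2} + v_{5} = v_{4}  ⟹  sig = ⟨2 | 1⟩
  {3,4}:  v_{3} + v_{4} = v_{2}  ⟹  sig = ⟨2 | 1⟩
  {0,1}:  v_{0} + v_{1} = 2·v_{3}  ⟹  sig = ⟨2 | 2⟩
  {0,4}:  v_{0} + v_{4} = 2·v_{2}  ⟹  sig = ⟨2 | 2⟩

Hence PRS(X_Σ) =
    |P|=2: 9 collections, coeffs (), (), (1), (1), (1), (1), (1), (2), (2)


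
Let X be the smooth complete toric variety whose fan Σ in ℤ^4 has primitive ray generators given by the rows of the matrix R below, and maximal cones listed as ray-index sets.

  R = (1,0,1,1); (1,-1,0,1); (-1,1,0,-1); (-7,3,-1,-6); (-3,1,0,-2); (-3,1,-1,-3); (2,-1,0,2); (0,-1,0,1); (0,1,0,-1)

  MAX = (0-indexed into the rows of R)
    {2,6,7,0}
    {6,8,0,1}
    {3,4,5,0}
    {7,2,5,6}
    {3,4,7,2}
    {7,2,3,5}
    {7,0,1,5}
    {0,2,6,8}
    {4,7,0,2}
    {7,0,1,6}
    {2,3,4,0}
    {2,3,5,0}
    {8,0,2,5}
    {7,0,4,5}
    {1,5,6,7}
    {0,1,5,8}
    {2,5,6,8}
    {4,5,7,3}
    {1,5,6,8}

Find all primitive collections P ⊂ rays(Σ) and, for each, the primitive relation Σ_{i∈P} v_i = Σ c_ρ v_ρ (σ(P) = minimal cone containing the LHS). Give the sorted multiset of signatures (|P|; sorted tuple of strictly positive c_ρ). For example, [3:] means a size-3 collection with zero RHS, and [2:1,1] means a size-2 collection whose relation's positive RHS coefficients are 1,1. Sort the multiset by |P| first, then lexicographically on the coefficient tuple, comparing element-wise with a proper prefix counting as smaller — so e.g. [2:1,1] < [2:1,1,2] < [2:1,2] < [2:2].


12 minimal non-faces of Δ(Σ) (on 9 rays):

  P={1,2}:  v_{1} + v_{2} = 0  ⇒ sig = [2:]
  P={7,8}:  v_{7} + v_{8} = 0  ⇒ sig = [2:]
  P={1,3}:  v_{1} + v_{3} = v_{4} + v_{5}  ⇒ sig = [2:1,1]
  P={4,6}:  v_{4} + v_{6} = v_{2} + v_{7}  ⇒ sig = [2:1,1]
  P={1,4}:  v_{1} + v_{4} = v_{0} + v_{5} + v_{7}  ⇒ sig = [2:1,1,1]
  P={4,8}:  v_{4} + v_{8} = v_{0} + v_{2} + v_{5}  ⇒ sig = [2:1,1,1]
  P={3,6}:  v_{3} + v_{6} = 2·v_{2} + v_{5} + v_{7}  ⇒ sig = [2:1,1,2]
  P={3,8}:  v_{3} + v_{8} = v_{0} + 2·v_{2} + 2·v_{5}  ⇒ sig = [2:1,2,2]
  P={0,5,6}:  v_{0} + v_{5} + v_{6} = 0  ⇒ sig = [3:]
  P={2,4,5}:  v_{2} + v_{4} + v_{5} = v_{3}  ⇒ sig = [3:1]
  P={0,3,7}:  v_{0} + v_{3} + v_{7} = 2·v_{4}  ⇒ sig = [3:2]
  P={0,2,5,7}:  v_{0} + v_{2} + v_{5} + v_{7} = v_{4}  ⇒ sig = [4:1]

Hence PRS(X_Σ) =
    |P|=2: 8 collections, coeffs (), (), (1,1), (1,1), (1,1,1), (1,1,1), (1,1,2), (1,2,2)
    |P|=3: 3 collections, coeffs (), (1), (2)
    |P|=4: 1 collection, coeffs (1)


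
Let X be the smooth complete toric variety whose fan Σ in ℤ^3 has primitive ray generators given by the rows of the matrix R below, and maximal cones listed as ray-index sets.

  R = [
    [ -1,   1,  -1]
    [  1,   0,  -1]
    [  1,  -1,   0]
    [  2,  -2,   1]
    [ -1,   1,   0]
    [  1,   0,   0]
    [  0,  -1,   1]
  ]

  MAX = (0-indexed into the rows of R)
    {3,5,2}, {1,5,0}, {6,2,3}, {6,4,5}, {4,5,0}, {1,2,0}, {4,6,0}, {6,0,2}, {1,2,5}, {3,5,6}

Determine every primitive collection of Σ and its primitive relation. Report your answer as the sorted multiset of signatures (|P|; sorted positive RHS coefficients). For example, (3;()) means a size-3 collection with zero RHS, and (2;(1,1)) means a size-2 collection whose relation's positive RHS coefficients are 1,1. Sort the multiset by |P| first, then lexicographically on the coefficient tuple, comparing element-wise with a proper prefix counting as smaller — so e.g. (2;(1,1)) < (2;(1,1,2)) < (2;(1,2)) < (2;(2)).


9 collections generate NE(X_Σ); each relation:

  P = {2,4}:  v_{2} + v_{4} = 0 — sig = (2;())
  P = {0,3}:  v_{0} + v_{3} = v_{2} — sig = (2;(1))
  P = {1,6}:  v_{1} + v_{6} = v_{2} — sig = (2;(1))
  P = {1,4}:  v_{1} + v_{4} = v_{0} + v_{5} — sig = (2;(1,1))
  P = {3,4}:  v_{3} + v_{4} = v_{5} + v_{6} — sig = (2;(1,1))
  P = {1,3}:  v_{1} + v_{3} = 2·v_{2} + v_{5} — sig = (2;(1,2))
  P = {0,5,6}:  v_{0} + v_{5} + v_{6} = 0 — sig = (3;())
  P = {0,2,5}:  v_{0} + v_{2} + v_{5} = v_{1} — sig = (3;(1))
  P = {2,5,6}:  v_{2} + v_{5} + v_{6} = v_{3} — sig = (3;(1))

so the primitive-relation signature multiset is
[(2;()), (2;(1)), (2;(1)), (2;(1,1)), (2;(1,1)), (2;(1,2)), (3;()), (3;(1)), (3;(1))]


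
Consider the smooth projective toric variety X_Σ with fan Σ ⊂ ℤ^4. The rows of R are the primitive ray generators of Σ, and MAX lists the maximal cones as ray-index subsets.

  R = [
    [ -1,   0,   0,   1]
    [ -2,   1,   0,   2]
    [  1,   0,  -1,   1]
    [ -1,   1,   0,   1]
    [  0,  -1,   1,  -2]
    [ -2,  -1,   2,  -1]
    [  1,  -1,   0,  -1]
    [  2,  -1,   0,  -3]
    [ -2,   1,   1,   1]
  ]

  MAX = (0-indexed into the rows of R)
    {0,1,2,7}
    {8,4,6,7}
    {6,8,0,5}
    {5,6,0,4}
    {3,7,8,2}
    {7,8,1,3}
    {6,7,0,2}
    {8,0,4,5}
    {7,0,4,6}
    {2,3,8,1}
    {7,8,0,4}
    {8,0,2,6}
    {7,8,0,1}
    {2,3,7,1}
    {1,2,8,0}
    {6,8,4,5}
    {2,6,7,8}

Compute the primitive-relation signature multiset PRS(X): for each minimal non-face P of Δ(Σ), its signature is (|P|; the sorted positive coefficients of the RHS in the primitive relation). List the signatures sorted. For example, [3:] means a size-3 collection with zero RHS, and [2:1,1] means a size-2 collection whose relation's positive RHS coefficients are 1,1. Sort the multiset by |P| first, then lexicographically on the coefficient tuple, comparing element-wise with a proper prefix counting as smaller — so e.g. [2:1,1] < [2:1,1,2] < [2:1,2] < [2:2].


Primitive collections (14):

  {3,6}:  v_{3} + v_{6} = 0  ⇒ sig = [2:]
  {0,3}:  v_{0} + v_{3} = v_{1}  ⇒ sig = [2:1]
  {1,6}:  v_{1} + v_{6} = v_{0}  ⇒ sig = [2:1]
  {2,4}:  v_{2} + v_{4} = v_{6}  ⇒ sig = [2:1]
  {3,4}:  v_{3} + v_{4} = v_{0} + v_{7} + v_{8}  ⇒ sig = [2:1,1,1]
  {3,5}:  v_{3} + v_{5} = v_{0} + v_{4} + v_{8}  ⇒ sig = [2:1,1,1]
  {1,4}:  v_{1} + v_{4} = 2·v_{0} + v_{7} + v_{8}  ⇒ sig = [2:1,1,2]
  {1,5}:  v_{1} + v_{5} = 2·v_{0} + v_{4} + v_{8}  ⇒ sig = [2:1,1,2]
  {2,5}:  v_{2} + v_{5} = v_{0} + 2·v_{6} + v_{8}  ⇒ sig = [2:1,1,2]
  {5,7}:  v_{5} + v_{7} = 2·v_{4}  ⇒ sig = [2:2]
  {0,2,7,8}:  v_{0} + v_{2} + v_{7} + v_{8} = 0  ⇒ sig = [4:]
  {0,4,6,8}:  v_{0} + v_{4} + v_{6} + v_{8} = v_{5}  ⇒ sig = [4:1]
  {0,6,7,8}:  v_{0} + v_{6} + v_{7} + v_{8} = v_{4}  ⇒ sig = [4:1]
  {1,2,7,8}:  v_{1} + v_{2} + v_{7} + v_{8} = v_{3}  ⇒ sig = [4:1]

Hence PRS(X_Σ) =
    |P|=2: 10 collections, coeffs (), (1), (1), (1), (1,1,1), (1,1,1), (1,1,2), (1,1,2), (1,1,2), (2)
    |P|=4: 4 collections, coeffs (), (1), (1), (1)


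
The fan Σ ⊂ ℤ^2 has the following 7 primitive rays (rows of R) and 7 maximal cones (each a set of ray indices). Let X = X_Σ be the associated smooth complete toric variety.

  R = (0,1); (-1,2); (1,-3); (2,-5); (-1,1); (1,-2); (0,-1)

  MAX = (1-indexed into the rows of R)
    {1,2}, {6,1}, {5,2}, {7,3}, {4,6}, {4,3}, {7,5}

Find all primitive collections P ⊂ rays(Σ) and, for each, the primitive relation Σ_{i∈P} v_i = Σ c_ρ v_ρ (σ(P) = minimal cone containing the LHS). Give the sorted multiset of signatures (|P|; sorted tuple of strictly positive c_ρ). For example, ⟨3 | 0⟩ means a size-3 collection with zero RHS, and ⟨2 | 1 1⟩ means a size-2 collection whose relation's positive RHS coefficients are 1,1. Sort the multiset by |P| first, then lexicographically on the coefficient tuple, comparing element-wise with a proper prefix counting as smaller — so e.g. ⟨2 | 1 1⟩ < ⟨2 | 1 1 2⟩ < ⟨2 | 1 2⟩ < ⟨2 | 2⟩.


The 14 primitive collections of Σ (r=7, n=2):

  P={1,7}:  v_{1} + v_{7} = 0  ⇒ sig = ⟨2 | 0⟩
  P={2,6}:  v_{2} + v_{6} = 0  ⇒ sig = ⟨2 | 0⟩
  P={1,3}:  v_{1} + v_{3} = v_{6}  ⇒ sig = ⟨2 | 1⟩
  P={1,5}:  v_{1} + v_{5} = v_{2}  ⇒ sig = ⟨2 | 1⟩
  P={2,3}:  v_{2} + v_{3} = v_{7}  ⇒ sig = ⟨2 | 1⟩
  P={2,4}:  v_{2} + v_{4} = v_{3}  ⇒ sig = ⟨2 | 1⟩
  P={2,7}:  v_{2} + v_{7} = v_{5}  ⇒ sig = ⟨2 | 1⟩
  P={3,6}:  v_{3} + v_{6} = v_{4}  ⇒ sig = ⟨2 | 1⟩
  P={5,6}:  v_{5} + v_{6} = v_{7}  ⇒ sig = ⟨2 | 1⟩
  P={6,7}:  v_{6} + v_{7} = v_{3}  ⇒ sig = ⟨2 | 1⟩
  P={4,5}:  v_{4} + v_{5} = v_{3} + v_{7}  ⇒ sig = ⟨2 | 1 1⟩
  P={1,4}:  v_{1} + v_{4} = 2·v_{6}  ⇒ sig = ⟨2 | 2⟩
  P={3,5}:  v_{3} + v_{5} = 2·v_{7}  ⇒ sig = ⟨2 | 2⟩
  P={4,7}:  v_{4} + v_{7} = 2·v_{3}  ⇒ sig = ⟨2 | 2⟩

Sorted signature multiset PRS(X):
    |P|=2: 14 collections, coeffs (), (), (1), (1), (1), (1), (1), (1), (1), (1), (1,1), (2), (2), (2)


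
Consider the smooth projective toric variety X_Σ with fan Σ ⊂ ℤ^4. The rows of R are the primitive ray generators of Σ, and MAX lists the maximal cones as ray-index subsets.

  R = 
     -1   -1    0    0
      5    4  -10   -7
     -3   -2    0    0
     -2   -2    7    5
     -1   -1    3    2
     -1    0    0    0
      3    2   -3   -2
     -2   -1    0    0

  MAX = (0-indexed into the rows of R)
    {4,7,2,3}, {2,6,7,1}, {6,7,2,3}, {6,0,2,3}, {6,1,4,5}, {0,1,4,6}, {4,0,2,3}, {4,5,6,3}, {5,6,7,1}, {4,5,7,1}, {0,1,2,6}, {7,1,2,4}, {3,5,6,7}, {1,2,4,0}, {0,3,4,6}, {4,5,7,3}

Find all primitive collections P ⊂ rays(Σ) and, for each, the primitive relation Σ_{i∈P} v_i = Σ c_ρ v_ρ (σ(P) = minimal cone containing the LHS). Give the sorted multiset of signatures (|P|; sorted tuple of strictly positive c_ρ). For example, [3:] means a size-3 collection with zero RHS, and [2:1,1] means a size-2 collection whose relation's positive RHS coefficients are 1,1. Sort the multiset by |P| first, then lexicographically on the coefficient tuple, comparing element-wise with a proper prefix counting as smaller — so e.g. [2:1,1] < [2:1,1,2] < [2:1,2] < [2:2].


Minimal non-faces — 6 found among 8 rays, 16 max cones:

  P = {0,5}:  v_{0} + v_{5} = v_{7}  so sig = [2:1]
  P = {0,7}:  v_{0} + v_{7} = v_{2}  so sig = [2:1]
  P = {1,3}:  v_{1} + v_{3} = v_{6}  so sig = [2:1]
  P = {2,5}:  v_{2} + v_{5} = 2·v_{7}  so sig = [2:2]
  P = {4,6,7}:  v_{4} + v_{6} + v_{7} = 0  so sig = [3:]
  P = {2,4,6}:  v_{2} + v_{4} + v_{6} = v_{0}  so sig = [3:1]

Sorted signature multiset PRS(X):
{ [2:1] ×3,  [2:2],  [3:],  [3:1] }


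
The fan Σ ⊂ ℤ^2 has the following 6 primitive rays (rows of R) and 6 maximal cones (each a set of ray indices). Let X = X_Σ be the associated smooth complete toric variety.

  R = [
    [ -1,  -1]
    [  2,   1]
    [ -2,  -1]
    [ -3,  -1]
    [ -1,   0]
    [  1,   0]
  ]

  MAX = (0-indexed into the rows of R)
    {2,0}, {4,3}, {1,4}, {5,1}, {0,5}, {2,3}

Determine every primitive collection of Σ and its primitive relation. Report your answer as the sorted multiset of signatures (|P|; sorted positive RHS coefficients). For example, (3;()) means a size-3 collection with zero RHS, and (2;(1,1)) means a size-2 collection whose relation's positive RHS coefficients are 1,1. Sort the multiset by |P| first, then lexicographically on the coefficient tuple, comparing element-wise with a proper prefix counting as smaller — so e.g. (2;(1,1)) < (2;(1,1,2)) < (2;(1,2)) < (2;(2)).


Δ(Σ) — 6 vertices, 9 min non-faces:

  • {1,2}:  v_{1} + v_{2} = 0  →  sig = (2;())
  • {4,5}:  v_{4} + v_{5} = 0  →  sig = (2;())
  • {0,1}:  v_{0} + v_{1} = v_{5}  →  sig = (2;(1))
  • {0,4}:  v_{0} + v_{4} = v_{2}  →  sig = (2;(1))
  • {1,3}:  v_{1} + v_{3} = v_{4}  →  sig = (2;(1))
  • {2,4}:  v_{2} + v_{4} = v_{3}  →  sig = (2;(1))
  • {2,5}:  v_{2} + v_{5} = v_{0}  →  sig = (2;(1))
  • {3,5}:  v_{3} + v_{5} = v_{2}  →  sig = (2;(1))
  • {0,3}:  v_{0} + v_{3} = 2·v_{2}  →  sig = (2;(2))

Hence PRS(X_Σ) =
    (2;())
    (2;())
    (2;(1))
    (2;(1))
    (2;(1))
    (2;(1))
    (2;(1))
    (2;(1))
    (2;(2))


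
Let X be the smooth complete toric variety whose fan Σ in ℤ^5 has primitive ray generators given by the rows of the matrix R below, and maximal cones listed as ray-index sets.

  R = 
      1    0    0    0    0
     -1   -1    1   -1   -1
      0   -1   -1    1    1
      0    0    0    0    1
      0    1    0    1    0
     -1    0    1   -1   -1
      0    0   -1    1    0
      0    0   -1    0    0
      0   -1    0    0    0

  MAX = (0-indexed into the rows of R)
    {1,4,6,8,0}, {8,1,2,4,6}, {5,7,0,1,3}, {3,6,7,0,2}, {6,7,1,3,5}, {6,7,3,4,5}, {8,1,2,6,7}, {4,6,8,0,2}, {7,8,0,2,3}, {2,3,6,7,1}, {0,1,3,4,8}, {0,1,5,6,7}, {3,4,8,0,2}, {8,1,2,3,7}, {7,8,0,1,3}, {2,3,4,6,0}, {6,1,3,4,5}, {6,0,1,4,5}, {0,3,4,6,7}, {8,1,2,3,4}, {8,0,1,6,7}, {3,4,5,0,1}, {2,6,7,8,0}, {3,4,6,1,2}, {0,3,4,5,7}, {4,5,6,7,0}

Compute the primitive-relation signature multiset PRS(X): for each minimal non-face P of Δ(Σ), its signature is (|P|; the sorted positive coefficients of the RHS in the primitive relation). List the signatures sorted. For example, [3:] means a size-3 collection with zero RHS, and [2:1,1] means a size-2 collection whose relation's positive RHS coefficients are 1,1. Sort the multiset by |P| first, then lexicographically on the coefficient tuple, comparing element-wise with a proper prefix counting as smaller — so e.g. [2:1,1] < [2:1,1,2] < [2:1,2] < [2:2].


Σ has 9 primitive collections:

  {5,8}:  v_{5} + v_{8} = v_{1}  →  sig = [2:1]
  {2,5}:  v_{2} + v_{5} = v_{1} + v_{3} + v_{6}  →  sig = [2:1,1,1]
  {3,6,8}:  v_{3} + v_{6} + v_{8} = v_{2}  →  sig = [3:1]
  {4,7,8}:  v_{4} + v_{7} + v_{8} = v_{6}  →  sig = [3:1]
  {1,4,7}:  v_{1} + v_{4} + v_{7} = v_{5} + v_{6}  →  sig = [3:1,1]
  {2,4,7}:  v_{2} + v_{4} + v_{7} = v_{3} + 2·v_{6}  →  sig = [3:1,2]
  {0,1,2}:  v_{0} + v_{1} + v_{2} = 2·v_{8}  →  sig = [3:2]
  {0,3,5,6}:  v_{0} + v_{3} + v_{5} + v_{6} = 0  →  sig = [4:]
  {0,1,3,6}:  v_{0} + v_{1} + v_{3} + v_{6} = v_{8}  →  sig = [4:1]

Sorted signature multiset PRS(X):
{ [2:1],  [2:1,1,1],  [3:1] ×2,  [3:1,1],  [3:1,2],  [3:2],  [4:],  [4:1] }


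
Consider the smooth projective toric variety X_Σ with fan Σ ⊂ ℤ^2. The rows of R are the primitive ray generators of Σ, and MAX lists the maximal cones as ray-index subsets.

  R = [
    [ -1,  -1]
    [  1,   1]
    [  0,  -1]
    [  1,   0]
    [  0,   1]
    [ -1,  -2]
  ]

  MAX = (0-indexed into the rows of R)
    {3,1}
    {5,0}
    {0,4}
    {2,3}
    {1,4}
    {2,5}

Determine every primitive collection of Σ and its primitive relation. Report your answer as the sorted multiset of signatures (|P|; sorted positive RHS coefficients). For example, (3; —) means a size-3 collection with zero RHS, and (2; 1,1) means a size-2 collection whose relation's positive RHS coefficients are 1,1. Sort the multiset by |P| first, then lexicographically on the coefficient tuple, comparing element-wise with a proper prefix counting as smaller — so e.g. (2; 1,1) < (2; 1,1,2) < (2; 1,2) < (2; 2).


Δ(Σ) — 6 vertices, 9 min non-faces:

  • {0,1}:  v_{0} + v_{1} = 0  ⟹  sig = (2; —)
  • {2,4}:  v_{2} + v_{4} = 0  ⟹  sig = (2; —)
  • {0,2}:  v_{0} + v_{2} = v_{5}  ⟹  sig = (2; 1)
  • {0,3}:  v_{0} + v_{3} = v_{2}  ⟹  sig = (2; 1)
  • {1,2}:  v_{1} + v_{2} = v_{3}  ⟹  sig = (2; 1)
  • {1,5}:  v_{1} + v_{5} = v_{2}  ⟹  sig = (2; 1)
  • {3,4}:  v_{3} + v_{4} = v_{1}  ⟹  sig = (2; 1)
  • {4,5}:  v_{4} + v_{5} = v_{0}  ⟹  sig = (2; 1)
  • {3,5}:  v_{3} + v_{5} = 2·v_{2}  ⟹  sig = (2; 2)

so the primitive-relation signature multiset is
{ (2; —) ×2,  (2; 1) ×6,  (2; 2) }


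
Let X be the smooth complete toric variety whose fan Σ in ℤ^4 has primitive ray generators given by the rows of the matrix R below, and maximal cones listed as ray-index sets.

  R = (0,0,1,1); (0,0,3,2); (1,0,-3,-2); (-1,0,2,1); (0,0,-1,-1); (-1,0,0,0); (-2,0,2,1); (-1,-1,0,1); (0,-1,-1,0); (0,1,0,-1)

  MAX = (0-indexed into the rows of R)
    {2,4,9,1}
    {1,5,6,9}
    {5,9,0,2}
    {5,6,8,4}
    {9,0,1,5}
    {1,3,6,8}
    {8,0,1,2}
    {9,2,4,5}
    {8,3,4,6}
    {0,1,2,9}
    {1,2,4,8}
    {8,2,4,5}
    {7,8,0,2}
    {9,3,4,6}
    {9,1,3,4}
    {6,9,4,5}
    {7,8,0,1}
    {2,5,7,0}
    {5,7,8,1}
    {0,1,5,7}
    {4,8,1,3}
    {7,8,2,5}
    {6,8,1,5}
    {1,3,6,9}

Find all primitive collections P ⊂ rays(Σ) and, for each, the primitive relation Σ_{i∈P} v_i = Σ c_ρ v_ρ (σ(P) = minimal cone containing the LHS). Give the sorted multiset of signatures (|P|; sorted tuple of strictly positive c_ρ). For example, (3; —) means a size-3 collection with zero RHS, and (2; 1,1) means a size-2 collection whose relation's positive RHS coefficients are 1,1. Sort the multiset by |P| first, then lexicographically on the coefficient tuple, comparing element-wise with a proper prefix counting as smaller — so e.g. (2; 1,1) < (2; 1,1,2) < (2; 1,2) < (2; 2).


16 minimal non-faces of Δ(Σ) (on 10 rays):

  • {0,4}:  v_{0} + v_{4} = 0 ; sig = (2; —)
  • {2,3}:  v_{2} + v_{3} = v_{4} ; sig = (2; 1)
  • {3,5}:  v_{3} + v_{5} = v_{6} ; sig = (2; 1)
  • {7,9}:  v_{7} + v_{9} = v_{5} ; sig = (2; 1)
  • {8,9}:  v_{8} + v_{9} = v_{4} ; sig = (2; 1)
  • {0,3}:  v_{0} + v_{3} = v_{1} + v_{5} ; sig = (2; 1,1)
  • {2,6}:  v_{2} + v_{6} = v_{4} + v_{5} ; sig = (2; 1,1)
  • {4,7}:  v_{4} + v_{7} = v_{5} + v_{8} ; sig = (2; 1,1)
  • {3,7}:  v_{3} + v_{7} = v_{1} + 2·v_{5} + v_{8} ; sig = (2; 1,1,2)
  • {6,7}:  v_{6} + v_{7} = v_{1} + 3·v_{5} + v_{8} ; sig = (2; 1,1,3)
  • {0,6}:  v_{0} + v_{6} = v_{1} + 2·v_{5} ; sig = (2; 1,2)
  • {1,2,5}:  v_{1} + v_{2} + v_{5} = 0 ; sig = (3; —)
  • {0,5,8}:  v_{0} + v_{5} + v_{8} = v_{7} ; sig = (3; 1)
  • {1,4,5}:  v_{1} + v_{4} + v_{5} = v_{3} ; sig = (3; 1)
  • {1,2,7}:  v_{1} + v_{2} + v_{7} = v_{0} + v_{8} ; sig = (3; 1,1)
  • {1,4,6}:  v_{1} + v_{4} + v_{6} = 2·v_{3} ; sig = (3; 2)

so the primitive-relation signature multiset is
    (2; —)
    (2; 1)
    (2; 1)
    (2; 1)
    (2; 1)
    (2; 1,1)
    (2; 1,1)
    (2; 1,1)
    (2; 1,1,2)
    (2; 1,1,3)
    (2; 1,2)
    (3; —)
    (3; 1)
    (3; 1)
    (3; 1,1)
    (3; 2)


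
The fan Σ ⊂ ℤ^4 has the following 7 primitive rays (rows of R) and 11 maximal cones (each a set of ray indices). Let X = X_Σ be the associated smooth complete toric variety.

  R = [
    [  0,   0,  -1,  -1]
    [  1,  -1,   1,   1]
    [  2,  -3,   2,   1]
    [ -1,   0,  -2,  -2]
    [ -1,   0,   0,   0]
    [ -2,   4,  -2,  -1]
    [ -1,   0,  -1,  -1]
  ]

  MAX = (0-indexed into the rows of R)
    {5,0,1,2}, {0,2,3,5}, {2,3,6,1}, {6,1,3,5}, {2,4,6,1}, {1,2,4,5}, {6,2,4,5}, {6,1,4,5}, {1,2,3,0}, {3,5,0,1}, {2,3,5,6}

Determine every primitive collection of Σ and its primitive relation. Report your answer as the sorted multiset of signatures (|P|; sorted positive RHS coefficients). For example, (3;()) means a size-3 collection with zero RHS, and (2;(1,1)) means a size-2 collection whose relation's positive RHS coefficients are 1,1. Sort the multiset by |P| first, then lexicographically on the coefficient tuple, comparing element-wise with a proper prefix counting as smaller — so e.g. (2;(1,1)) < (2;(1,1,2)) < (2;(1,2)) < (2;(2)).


Primitive collections (5):

  • {0,4}:  v_{0} + v_{4} = v_{6} — sig = (2;(1))
  • {0,6}:  v_{0} + v_{6} = v_{3} — sig = (2;(1))
  • {3,4}:  v_{3} + v_{4} = 2·v_{6} — sig = (2;(2))
  • {1,2,5,6}:  v_{1} + v_{2} + v_{5} + v_{6} = 0 — sig = (4;())
  • {1,2,3,5}:  v_{1} + v_{2} + v_{3} + v_{5} = v_{0} — sig = (4;(1))

Signatures (|P|; sorted positive RHS coefficients), sorted:
[(2;(1)), (2;(1)), (2;(2)), (4;()), (4;(1))]


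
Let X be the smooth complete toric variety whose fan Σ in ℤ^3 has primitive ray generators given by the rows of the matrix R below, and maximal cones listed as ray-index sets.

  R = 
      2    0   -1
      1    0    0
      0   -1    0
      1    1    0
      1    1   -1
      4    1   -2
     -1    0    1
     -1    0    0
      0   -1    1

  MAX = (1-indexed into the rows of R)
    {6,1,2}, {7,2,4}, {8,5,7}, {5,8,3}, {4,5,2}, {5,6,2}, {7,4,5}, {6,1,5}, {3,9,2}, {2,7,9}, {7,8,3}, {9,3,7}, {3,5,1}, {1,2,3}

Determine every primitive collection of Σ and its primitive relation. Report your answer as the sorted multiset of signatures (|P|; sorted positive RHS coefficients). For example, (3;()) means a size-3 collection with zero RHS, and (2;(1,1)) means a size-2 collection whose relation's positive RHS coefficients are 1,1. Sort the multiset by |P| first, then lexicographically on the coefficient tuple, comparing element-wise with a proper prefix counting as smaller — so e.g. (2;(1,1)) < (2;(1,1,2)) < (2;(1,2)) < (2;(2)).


Δ(Σ) — 9 vertices, 20 min non-faces:

  P = {2,8}:  v_{2} + v_{8} = 0 — sig = (2;())
  P = {1,7}:  v_{1} + v_{7} = v_{2} — sig = (2;(1))
  P = {3,4}:  v_{3} + v_{4} = v_{2} — sig = (2;(1))
  P = {5,9}:  v_{5} + v_{9} = v_{2} — sig = (2;(1))
  P = {1,8}:  v_{1} + v_{8} = v_{3} + v_{5} — sig = (2;(1,1))
  P = {4,8}:  v_{4} + v_{8} = v_{5} + v_{7} — sig = (2;(1,1))
  P = {6,8}:  v_{6} + v_{8} = v_{1} + v_{5} — sig = (2;(1,1))
  P = {8,9}:  v_{8} + v_{9} = v_{3} + v_{7} — sig = (2;(1,1))
  P = {1,4}:  v_{1} + v_{4} = 2·v_{2} + v_{5} — sig = (2;(1,2))
  P = {1,9}:  v_{1} + v_{9} = 2·v_{2} + v_{3} — sig = (2;(1,2))
  P = {4,9}:  v_{4} + v_{9} = 2·v_{2} + v_{7} — sig = (2;(1,2))
  P = {6,7}:  v_{6} + v_{7} = 2·v_{2} + v_{5} — sig = (2;(1,2))
  P = {6,9}:  v_{6} + v_{9} = v_{1} + 2·v_{2} — sig = (2;(1,2))
  P = {3,6}:  v_{3} + v_{6} = 2·v_{1} — sig = (2;(2))
  P = {4,6}:  v_{4} + v_{6} = 3·v_{2} + 2·v_{5} — sig = (2;(2,3))
  P = {3,5,7}:  v_{3} + v_{5} + v_{7} = 0 — sig = (3;())
  P = {1,2,5}:  v_{1} + v_{2} + v_{5} = v_{6} — sig = (3;(1))
  P = {2,3,5}:  v_{2} + v_{3} + v_{5} = v_{1} — sig = (3;(1))
  P = {2,3,7}:  v_{2} + v_{3} + v_{7} = v_{9} — sig = (3;(1))
  P = {2,5,7}:  v_{2} + v_{5} + v_{7} = v_{4} — sig = (3;(1))

Sorted signature multiset PRS(X):
    |P|=2: 15 collections, coeffs (), (1), (1), (1), (1,1), (1,1), (1,1), (1,1), (1,2), (1,2), (1,2), (1,2), (1,2), (2), (2,3)
    |P|=3: 5 collections, coeffs (), (1), (1), (1), (1)


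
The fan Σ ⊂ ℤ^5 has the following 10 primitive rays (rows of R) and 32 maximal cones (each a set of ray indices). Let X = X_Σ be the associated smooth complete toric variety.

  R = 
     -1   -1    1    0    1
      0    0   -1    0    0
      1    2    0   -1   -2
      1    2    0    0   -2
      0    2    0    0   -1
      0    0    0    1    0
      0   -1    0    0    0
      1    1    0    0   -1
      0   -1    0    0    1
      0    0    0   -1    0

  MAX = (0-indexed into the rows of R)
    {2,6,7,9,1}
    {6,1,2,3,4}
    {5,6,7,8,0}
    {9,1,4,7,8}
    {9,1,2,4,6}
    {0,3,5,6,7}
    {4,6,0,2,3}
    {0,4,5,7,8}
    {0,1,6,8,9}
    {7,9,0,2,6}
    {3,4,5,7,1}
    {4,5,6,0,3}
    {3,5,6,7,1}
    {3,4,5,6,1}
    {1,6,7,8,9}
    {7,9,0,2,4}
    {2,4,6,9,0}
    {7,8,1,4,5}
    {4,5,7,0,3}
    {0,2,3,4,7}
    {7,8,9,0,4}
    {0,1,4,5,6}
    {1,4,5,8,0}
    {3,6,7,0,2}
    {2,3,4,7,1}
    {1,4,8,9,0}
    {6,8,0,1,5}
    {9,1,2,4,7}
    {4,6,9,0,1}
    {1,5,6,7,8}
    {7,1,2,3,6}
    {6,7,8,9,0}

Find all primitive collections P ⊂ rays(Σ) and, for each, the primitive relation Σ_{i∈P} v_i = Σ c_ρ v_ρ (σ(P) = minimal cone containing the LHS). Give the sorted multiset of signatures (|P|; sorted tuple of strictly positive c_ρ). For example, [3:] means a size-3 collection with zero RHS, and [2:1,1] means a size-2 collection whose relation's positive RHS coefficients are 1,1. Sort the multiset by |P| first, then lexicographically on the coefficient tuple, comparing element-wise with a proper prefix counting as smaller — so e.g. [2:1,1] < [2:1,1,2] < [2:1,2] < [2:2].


Minimal non-faces — 10 found among 10 rays, 32 max cones:

  P={5,9}:  v_{5} + v_{9} = 0 ; sig = [2:]
  P={2,5}:  v_{2} + v_{5} = v_{3} ; sig = [2:1]
  P={3,8}:  v_{3} + v_{8} = v_{7} ; sig = [2:1]
  P={3,9}:  v_{3} + v_{9} = v_{2} ; sig = [2:1]
  P={2,8}:  v_{2} + v_{8} = v_{7} + v_{9} ; sig = [2:1,1]
  P={0,1,7}:  v_{0} + v_{1} + v_{7} = 0 ; sig = [3:]
  P={4,6,8}:  v_{4} + v_{6} + v_{8} = 0 ; sig = [3:]
  P={4,6,7}:  v_{4} + v_{6} + v_{7} = v_{3} ; sig = [3:1]
  P={0,1,3}:  v_{0} + v_{1} + v_{3} = v_{4} + v_{6} ; sig = [3:1,1]
  P={0,1,2}:  v_{0} + v_{1} + v_{2} = v_{4} + v_{6} + v_{9} ; sig = [3:1,1,1]

so the primitive-relation signature multiset is
[[2:], [2:1], [2:1], [2:1], [2:1,1], [3:], [3:], [3:1], [3:1,1], [3:1,1,1]]


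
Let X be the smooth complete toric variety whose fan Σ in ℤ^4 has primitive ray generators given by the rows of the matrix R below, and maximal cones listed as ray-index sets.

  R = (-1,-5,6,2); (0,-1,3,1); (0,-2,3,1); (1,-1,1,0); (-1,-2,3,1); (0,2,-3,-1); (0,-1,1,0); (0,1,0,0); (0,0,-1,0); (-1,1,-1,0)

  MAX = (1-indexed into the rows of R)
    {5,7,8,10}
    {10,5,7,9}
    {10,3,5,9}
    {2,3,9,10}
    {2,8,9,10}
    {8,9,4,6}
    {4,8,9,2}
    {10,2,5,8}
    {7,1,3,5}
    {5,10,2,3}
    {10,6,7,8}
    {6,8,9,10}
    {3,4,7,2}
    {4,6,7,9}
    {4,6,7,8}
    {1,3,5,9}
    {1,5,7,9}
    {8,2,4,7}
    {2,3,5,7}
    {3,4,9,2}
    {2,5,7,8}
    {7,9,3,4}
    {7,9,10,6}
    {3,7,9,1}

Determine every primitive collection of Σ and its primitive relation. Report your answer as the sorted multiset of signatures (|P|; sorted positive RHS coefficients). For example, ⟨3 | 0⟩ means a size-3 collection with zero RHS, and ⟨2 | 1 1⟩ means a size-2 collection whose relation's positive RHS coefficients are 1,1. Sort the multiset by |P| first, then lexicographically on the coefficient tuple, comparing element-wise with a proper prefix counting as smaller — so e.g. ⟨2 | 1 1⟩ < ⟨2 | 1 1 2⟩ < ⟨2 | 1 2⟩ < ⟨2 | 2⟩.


Σ has 18 primitive collections:

  {3,6}:  v_{3} + v_{6} = 0 ; sig = ⟨2 | 0⟩
  {4,10}:  v_{4} + v_{10} = 0 ; sig = ⟨2 | 0⟩
  {2,6}:  v_{2} + v_{6} = v_{8} ; sig = ⟨2 | 1⟩
  {3,8}:  v_{3} + v_{8} = v_{2} ; sig = ⟨2 | 1⟩
  {1,8}:  v_{1} + v_{8} = v_{3} + v_{5} ; sig = ⟨2 | 1 1⟩
  {4,5}:  v_{4} + v_{5} = v_{3} + v_{7} ; sig = ⟨2 | 1 1⟩
  {5,6}:  v_{5} + v_{6} = v_{7} + v_{10} ; sig = ⟨2 | 1 1⟩
  {1,6}:  v_{1} + v_{6} = v_{5} + v_{7} + v_{9} ; sig = ⟨2 | 1 1 1⟩
  {1,2}:  v_{1} + v_{2} = 2·v_{3} + v_{5} ; sig = ⟨2 | 1 2⟩
  {1,10}:  v_{1} + v_{10} = 2·v_{5} + v_{9} ; sig = ⟨2 | 1 2⟩
  {1,4}:  v_{1} + v_{4} = 2·v_{3} + 2·v_{7} + v_{9} ; sig = ⟨2 | 1 2 2⟩
  {7,8,9}:  v_{7} + v_{8} + v_{9} = 0 ; sig = ⟨3 | 0⟩
  {2,7,9}:  v_{2} + v_{7} + v_{9} = v_{3} ; sig = ⟨3 | 1⟩
  {3,7,10}:  v_{3} + v_{7} + v_{10} = v_{5} ; sig = ⟨3 | 1⟩
  {2,7,10}:  v_{2} + v_{7} + v_{10} = v_{5} + v_{8} ; sig = ⟨3 | 1 1⟩
  {5,8,9}:  v_{5} + v_{8} + v_{9} = v_{3} + v_{10} ; sig = ⟨3 | 1 1⟩
  {2,5,9}:  v_{2} + v_{5} + v_{9} = 2·v_{3} + v_{10} ; sig = ⟨3 | 1 2⟩
  {3,5,7,9}:  v_{3} + v_{5} + v_{7} + v_{9} = v_{1} ; sig = ⟨4 | 1⟩

Hence PRS(X_Σ) =
[⟨2 | 0⟩, ⟨2 | 0⟩, ⟨2 | 1⟩, ⟨2 | 1⟩, ⟨2 | 1 1⟩, ⟨2 | 1 1⟩, ⟨2 | 1 1⟩, ⟨2 | 1 1 1⟩, ⟨2 | 1 2⟩, ⟨2 | 1 2⟩, ⟨2 | 1 2 2⟩, ⟨3 | 0⟩, ⟨3 | 1⟩, ⟨3 | 1⟩, ⟨3 | 1 1⟩, ⟨3 | 1 1⟩, ⟨3 | 1 2⟩, ⟨4 | 1⟩]
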